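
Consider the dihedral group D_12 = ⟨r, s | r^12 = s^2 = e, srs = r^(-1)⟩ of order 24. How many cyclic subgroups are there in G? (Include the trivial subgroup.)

18

Each element a generates a cyclic subgroup ⟨a⟩; distinct elements may generate the same one (a cyclic group of order d has φ(d) generators).
Cyclic subgroups by order — order 1: 1; order 2: 13; order 3: 1; order 4: 1; order 6: 1; order 12: 1.
Total: 18.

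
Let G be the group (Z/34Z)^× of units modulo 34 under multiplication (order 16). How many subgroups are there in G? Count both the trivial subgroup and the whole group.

5

|G| = 16, so by Lagrange every subgroup order divides 16. Divisors: 1, 2, 4, 8, 16.
Subgroups by order — order 1: 1; order 2: 1; order 4: 1; order 8: 1; order 16: 1.
Total: 1 + 1 + 1 + 1 + 1 = 5.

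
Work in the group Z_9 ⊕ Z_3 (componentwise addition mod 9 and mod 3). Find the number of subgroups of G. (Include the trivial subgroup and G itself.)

10

|G| = 27, so by Lagrange every subgroup order divides 27. Divisors: 1, 3, 9, 27.
Subgroups by order — order 1: 1; order 3: 4; order 9: 4; order 27: 1.
Total: 1 + 4 + 4 + 1 = 10.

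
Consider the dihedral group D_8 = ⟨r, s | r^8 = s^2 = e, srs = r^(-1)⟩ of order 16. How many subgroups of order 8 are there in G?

|G| = 16 and 8 | 16, so subgroups of order 8 are possible by Lagrange.
The subgroups of order 8 are: {e, r, r^2, r^3, r^4, r^5, r^6, r^7}; {e, r^2, r^4, r^6, s, r^2s, r^4s, r^6s}; {e, r^2, r^4, r^6, rs, r^3s, r^5s, r^7s}.
So G has 3 subgroups of order 8.

3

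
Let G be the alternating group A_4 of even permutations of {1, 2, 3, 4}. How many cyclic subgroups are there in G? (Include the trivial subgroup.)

8

Each element a generates a cyclic subgroup ⟨a⟩; distinct elements may generate the same one (a cyclic group of order d has φ(d) generators).
Cyclic subgroups by order — order 1: 1; order 2: 3; order 3: 4.
Total: 8.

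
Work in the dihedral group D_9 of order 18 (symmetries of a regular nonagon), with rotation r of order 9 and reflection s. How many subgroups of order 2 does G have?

|G| = 18 and 2 | 18, so subgroups of order 2 are possible by Lagrange.
The subgroups of order 2 are: {e, r^2s}; {e, r^3s}; {e, r^4s}; {e, r^5s}; … (9 in all).
So G has 9 subgroups of order 2.

9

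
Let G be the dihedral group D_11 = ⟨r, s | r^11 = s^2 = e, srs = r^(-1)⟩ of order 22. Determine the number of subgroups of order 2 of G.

11

|G| = 22 and 2 | 22, so subgroups of order 2 are possible by Lagrange.
The subgroups of order 2 are: {e, r^10s}; {e, r^2s}; {e, r^3s}; {e, r^4s}; … (11 in all).
So G has 11 subgroups of order 2.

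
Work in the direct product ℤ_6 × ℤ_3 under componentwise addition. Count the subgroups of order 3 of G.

4

|G| = 18 and 3 | 18, so subgroups of order 3 are possible by Lagrange.
The subgroups of order 3 are: {(0,0), (0,1), (0,2)}; {(0,0), (2,0), (4,0)}; {(0,0), (2,1), (4,2)}; {(0,0), (2,2), (4,1)}.
So G has 4 subgroups of order 3.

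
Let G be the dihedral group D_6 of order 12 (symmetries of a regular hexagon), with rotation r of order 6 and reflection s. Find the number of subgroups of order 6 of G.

3

|G| = 12 and 6 | 12, so subgroups of order 6 are possible by Lagrange.
The subgroups of order 6 are: {e, r, r^2, r^3, r^4, r^5}; {e, r^2, r^4, s, r^2s, r^4s}; {e, r^2, r^4, rs, r^3s, r^5s}.
So G has 3 subgroups of order 6.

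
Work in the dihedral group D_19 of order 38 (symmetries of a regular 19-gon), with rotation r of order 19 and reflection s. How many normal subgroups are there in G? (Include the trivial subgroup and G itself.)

G has 22 subgroups. Checking conjugation-invariance by order — order 1: 1/1 normal; order 2: 0/19 normal; order 19: 1/1 normal; order 38: 1/1 normal.
Total normal subgroups: 3.

3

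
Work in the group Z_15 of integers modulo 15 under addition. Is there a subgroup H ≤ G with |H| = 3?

Yes

3 | 15. A subgroup of order 3 is {0, 5, 10}.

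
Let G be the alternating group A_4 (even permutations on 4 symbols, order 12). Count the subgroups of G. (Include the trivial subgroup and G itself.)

|G| = 12, so by Lagrange every subgroup order divides 12. Divisors: 1, 2, 3, 4, 6, 12.
Subgroups by order — order 1: 1; order 2: 3; order 3: 4; order 4: 1; order 6: 0; order 12: 1.
Total: 1 + 3 + 4 + 1 + 0 + 1 = 10.

10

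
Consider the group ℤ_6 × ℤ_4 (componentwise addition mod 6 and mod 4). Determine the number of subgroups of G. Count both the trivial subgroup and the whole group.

|G| = 24, so by Lagrange every subgroup order divides 24. Divisors: 1, 2, 3, 4, 6, 8, 12, 24.
Subgroups by order — order 1: 1; order 2: 3; order 3: 1; order 4: 3; order 6: 3; order 8: 1; order 12: 3; order 24: 1.
Total: 1 + 3 + 1 + 3 + 3 + 1 + 3 + 1 = 16.

16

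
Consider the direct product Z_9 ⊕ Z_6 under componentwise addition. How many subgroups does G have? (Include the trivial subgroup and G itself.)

|G| = 54, so by Lagrange every subgroup order divides 54. Divisors: 1, 2, 3, 6, 9, 18, 27, 54.
Subgroups by order — order 1: 1; order 2: 1; order 3: 4; order 6: 4; order 9: 4; order 18: 4; order 27: 1; order 54: 1.
Total: 1 + 1 + 4 + 4 + 4 + 4 + 1 + 1 = 20.

20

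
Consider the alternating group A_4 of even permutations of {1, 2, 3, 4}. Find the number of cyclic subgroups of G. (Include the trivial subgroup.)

8

Each element a generates a cyclic subgroup ⟨a⟩; distinct elements may generate the same one (a cyclic group of order d has φ(d) generators).
Cyclic subgroups by order — order 1: 1; order 2: 3; order 3: 4.
Total: 8.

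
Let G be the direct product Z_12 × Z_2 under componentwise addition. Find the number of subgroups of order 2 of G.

3

|G| = 24 and 2 | 24, so subgroups of order 2 are possible by Lagrange.
The subgroups of order 2 are: {(0,0), (0,1)}; {(0,0), (6,0)}; {(0,0), (6,1)}.
So G has 3 subgroups of order 2.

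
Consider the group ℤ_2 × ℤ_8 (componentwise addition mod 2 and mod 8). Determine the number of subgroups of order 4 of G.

3

|G| = 16 and 4 | 16, so subgroups of order 4 are possible by Lagrange.
The subgroups of order 4 are: {(0,0), (0,2), (0,4), (0,6)}; {(0,0), (0,4), (1,0), (1,4)}; {(0,0), (0,4), (1,2), (1,6)}.
So G has 3 subgroups of order 4.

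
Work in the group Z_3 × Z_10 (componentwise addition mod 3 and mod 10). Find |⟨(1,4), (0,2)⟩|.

15

|⟨(1,4)⟩| = 15 and |⟨(0,2)⟩| = 5, so |H| is a multiple of lcm(15, 5) = 15 and divides |G| = 30.
Closing under the operation: H = {(0,0), (0,2), (0,4), (0,6), (0,8), (1,0), (1,2), (1,4), (1,6), (1,8), (2,0), (2,2), (2,4), (2,6), (2,8)}, so |H| = 15.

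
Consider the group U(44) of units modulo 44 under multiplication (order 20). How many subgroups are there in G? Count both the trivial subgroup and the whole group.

10

|G| = 20, so by Lagrange every subgroup order divides 20. Divisors: 1, 2, 4, 5, 10, 20.
Subgroups by order — order 1: 1; order 2: 3; order 4: 1; order 5: 1; order 10: 3; order 20: 1.
Total: 1 + 3 + 1 + 1 + 3 + 1 = 10.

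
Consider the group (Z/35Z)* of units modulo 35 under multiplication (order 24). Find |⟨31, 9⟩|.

12

|⟨31⟩| = 6 and |⟨9⟩| = 6, so |H| is a multiple of lcm(6, 6) = 6 and divides |G| = 24.
Closing under the operation: H = {1, 4, 6, 9, 11, 16, 19, 24, 26, 29, 31, 34}, so |H| = 12.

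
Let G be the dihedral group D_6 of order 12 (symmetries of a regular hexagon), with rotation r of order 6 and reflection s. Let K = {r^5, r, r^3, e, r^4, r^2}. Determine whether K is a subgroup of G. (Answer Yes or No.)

Yes

|K| = 6 divides |G| = 12, consistent with Lagrange.
K contains the identity, every element's inverse is in K, and K is closed under ·: it is a subgroup.
In fact K = ⟨r^5⟩.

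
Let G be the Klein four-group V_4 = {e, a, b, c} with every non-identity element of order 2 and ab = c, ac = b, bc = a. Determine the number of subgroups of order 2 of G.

|G| = 4 and 2 | 4, so subgroups of order 2 are possible by Lagrange.
The subgroups of order 2 are: {e, a}; {e, b}; {e, c}.
So G has 3 subgroups of order 2.

3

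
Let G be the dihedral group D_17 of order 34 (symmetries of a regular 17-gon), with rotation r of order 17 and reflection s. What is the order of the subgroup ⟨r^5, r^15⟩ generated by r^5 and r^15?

17

|⟨r^5⟩| = 17 and |⟨r^15⟩| = 17, so |H| is a multiple of lcm(17, 17) = 17 and divides |G| = 34.
Closing under the operation: H = {e, r, r^2, r^3, r^4, r^5, r^6, r^7, r^8, r^9, r^10, r^11, r^12, r^13, r^14, r^15, r^16}, so |H| = 17.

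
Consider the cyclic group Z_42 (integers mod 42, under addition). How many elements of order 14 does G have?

In a cyclic group of order 42, the number of elements of order d (for d | 42) is φ(d).
φ(14) = 6.

6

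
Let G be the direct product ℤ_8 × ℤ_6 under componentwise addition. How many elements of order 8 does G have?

An element (a,b) has order lcm(ord(a), ord(b)); count pairs with lcm equal to 8.
Enumerating gives 8 such elements.

8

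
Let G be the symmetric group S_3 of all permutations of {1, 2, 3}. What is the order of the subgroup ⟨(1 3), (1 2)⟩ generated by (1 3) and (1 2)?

6

|⟨(1 3)⟩| = 2 and |⟨(1 2)⟩| = 2, so |H| is a multiple of lcm(2, 2) = 2 and divides |G| = 6.
Closing {(1 3), (1 2)} under the group operation gives all of G, so |H| = 6.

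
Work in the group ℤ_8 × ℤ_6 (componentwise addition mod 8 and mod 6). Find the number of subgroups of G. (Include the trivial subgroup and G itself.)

22

|G| = 48, so by Lagrange every subgroup order divides 48. Divisors: 1, 2, 3, 4, 6, 8, 12, 16, 24, 48.
Subgroups by order — order 1: 1; order 2: 3; order 3: 1; order 4: 3; order 6: 3; order 8: 3; order 12: 3; order 16: 1; order 24: 3; order 48: 1.
Total: 1 + 3 + 1 + 3 + 3 + 3 + 3 + 1 + 3 + 1 = 22.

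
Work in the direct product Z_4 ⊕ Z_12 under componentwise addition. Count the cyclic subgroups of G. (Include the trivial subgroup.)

Each element a generates a cyclic subgroup ⟨a⟩; distinct elements may generate the same one (a cyclic group of order d has φ(d) generators).
Cyclic subgroups by order — order 1: 1; order 2: 3; order 3: 1; order 4: 6; order 6: 3; order 12: 6.
Total: 20.

20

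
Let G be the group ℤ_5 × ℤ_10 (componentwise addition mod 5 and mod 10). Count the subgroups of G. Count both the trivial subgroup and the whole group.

16

|G| = 50, so by Lagrange every subgroup order divides 50. Divisors: 1, 2, 5, 10, 25, 50.
Subgroups by order — order 1: 1; order 2: 1; order 5: 6; order 10: 6; order 25: 1; order 50: 1.
Total: 1 + 1 + 6 + 6 + 1 + 1 = 16.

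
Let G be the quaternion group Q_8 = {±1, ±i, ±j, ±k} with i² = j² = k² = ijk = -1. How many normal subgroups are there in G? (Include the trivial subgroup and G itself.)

6

G has 6 subgroups. Checking conjugation-invariance by order — order 1: 1/1 normal; order 2: 1/1 normal; order 4: 3/3 normal; order 8: 1/1 normal.
Total normal subgroups: 6.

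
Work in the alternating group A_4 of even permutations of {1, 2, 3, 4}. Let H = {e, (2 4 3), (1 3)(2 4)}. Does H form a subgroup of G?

No

(2 4 3) ∈ H but its inverse (2 3 4) ∉ H, so H is not a subgroup.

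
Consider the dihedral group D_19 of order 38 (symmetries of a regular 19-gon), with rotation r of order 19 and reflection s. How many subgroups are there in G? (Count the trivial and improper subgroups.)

|G| = 38, so by Lagrange every subgroup order divides 38. Divisors: 1, 2, 19, 38.
Subgroups by order — order 1: 1; order 2: 19; order 19: 1; order 38: 1.
Total: 1 + 19 + 1 + 1 = 22.

22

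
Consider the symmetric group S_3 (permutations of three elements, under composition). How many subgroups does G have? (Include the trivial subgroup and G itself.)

6

|G| = 6, so by Lagrange every subgroup order divides 6. Divisors: 1, 2, 3, 6.
Subgroups by order — order 1: 1; order 2: 3; order 3: 1; order 6: 1.
Total: 1 + 3 + 1 + 1 = 6.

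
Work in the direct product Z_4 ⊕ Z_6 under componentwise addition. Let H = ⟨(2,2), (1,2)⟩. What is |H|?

|⟨(2,2)⟩| = 6 and |⟨(1,2)⟩| = 12, so |H| is a multiple of lcm(6, 12) = 12 and divides |G| = 24.
Closing under the operation: H = {(0,0), (0,2), (0,4), (1,0), (1,2), (1,4), (2,0), (2,2), (2,4), (3,0), (3,2), (3,4)}, so |H| = 12.

12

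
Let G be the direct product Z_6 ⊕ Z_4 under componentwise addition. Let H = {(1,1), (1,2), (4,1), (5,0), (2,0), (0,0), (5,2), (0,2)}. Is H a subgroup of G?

No

(5,0) ∈ H but its inverse (1,0) ∉ H, so H is not a subgroup.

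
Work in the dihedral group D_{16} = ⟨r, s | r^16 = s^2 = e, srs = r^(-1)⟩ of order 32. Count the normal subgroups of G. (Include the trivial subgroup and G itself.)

G has 36 subgroups. Checking conjugation-invariance by order — order 1: 1/1 normal; order 2: 1/17 normal; order 4: 1/9 normal; order 8: 1/5 normal; order 16: 3/3 normal; order 32: 1/1 normal.
Total normal subgroups: 8.

8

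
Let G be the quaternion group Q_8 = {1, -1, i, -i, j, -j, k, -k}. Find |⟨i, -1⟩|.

|⟨i⟩| = 4 and |⟨-1⟩| = 2, so |H| is a multiple of lcm(4, 2) = 4 and divides |G| = 8.
Closing under the operation: H = {1, -1, i, -i}, so |H| = 4.

4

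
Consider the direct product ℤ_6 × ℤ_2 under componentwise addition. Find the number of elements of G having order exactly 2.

An element (a,b) has order lcm(ord(a), ord(b)); count pairs with lcm equal to 2.
Enumerating gives 3 such elements.

3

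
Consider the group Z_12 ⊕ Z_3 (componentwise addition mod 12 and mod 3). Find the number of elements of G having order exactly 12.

16

An element (a,b) has order lcm(ord(a), ord(b)); count pairs with lcm equal to 12.
Enumerating gives 16 such elements.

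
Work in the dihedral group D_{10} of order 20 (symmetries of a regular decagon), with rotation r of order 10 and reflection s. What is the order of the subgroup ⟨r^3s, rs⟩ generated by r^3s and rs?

|⟨r^3s⟩| = 2 and |⟨rs⟩| = 2, so |H| is a multiple of lcm(2, 2) = 2 and divides |G| = 20.
Closing under the operation: H = {e, r^2, r^4, r^6, r^8, rs, r^3s, r^5s, r^7s, r^9s}, so |H| = 10.

10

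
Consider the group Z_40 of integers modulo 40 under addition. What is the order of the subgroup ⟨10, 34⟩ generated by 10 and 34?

20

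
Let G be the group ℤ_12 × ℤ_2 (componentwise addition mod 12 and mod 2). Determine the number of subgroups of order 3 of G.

|G| = 24 and 3 | 24, so subgroups of order 3 are possible by Lagrange.
The subgroups of order 3 are: {(0,0), (4,0), (8,0)}.
So G has 1 subgroup of order 3.

1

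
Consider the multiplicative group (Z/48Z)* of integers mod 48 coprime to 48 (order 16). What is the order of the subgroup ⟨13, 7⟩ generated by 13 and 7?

|⟨13⟩| = 4 and |⟨7⟩| = 2, so |H| is a multiple of lcm(4, 2) = 4 and divides |G| = 16.
Closing under the operation: H = {1, 7, 13, 19, 25, 31, 37, 43}, so |H| = 8.

8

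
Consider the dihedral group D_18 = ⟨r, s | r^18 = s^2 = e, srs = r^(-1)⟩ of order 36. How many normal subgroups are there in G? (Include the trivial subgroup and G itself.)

9

G has 45 subgroups. Checking conjugation-invariance by order — order 1: 1/1 normal; order 2: 1/19 normal; order 3: 1/1 normal; order 4: 0/9 normal; order 6: 1/7 normal; order 9: 1/1 normal; order 12: 0/3 normal; order 18: 3/3 normal; order 36: 1/1 normal.
Total normal subgroups: 9.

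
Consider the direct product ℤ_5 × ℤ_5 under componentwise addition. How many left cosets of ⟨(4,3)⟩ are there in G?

5

|⟨(4,3)⟩| = 5 and |G| = 25.
By Lagrange, [G : H] = |G|/|H| = 25/5 = 5.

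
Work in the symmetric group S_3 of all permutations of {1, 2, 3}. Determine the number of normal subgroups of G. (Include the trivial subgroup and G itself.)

3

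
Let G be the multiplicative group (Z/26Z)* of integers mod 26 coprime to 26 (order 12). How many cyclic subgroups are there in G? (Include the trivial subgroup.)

6

A cyclic subgroup of order d is generated by each of its φ(d) elements of order d, so the cyclic subgroups of order d number (#elements of order d)/φ(d).
Cyclic subgroups by order — order 1: 1; order 2: 1; order 3: 1; order 4: 1; order 6: 1; order 12: 1.
Total: 6.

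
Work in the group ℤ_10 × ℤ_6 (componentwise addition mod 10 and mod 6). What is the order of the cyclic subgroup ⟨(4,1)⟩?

30

The order of (4,1) in Z_10 × Z_6 is lcm(ord(4) in Z_10, ord(1) in Z_6).
ord(4) = 5 and ord(1) = 6, so |⟨(4,1)⟩| = lcm(5, 6) = 30.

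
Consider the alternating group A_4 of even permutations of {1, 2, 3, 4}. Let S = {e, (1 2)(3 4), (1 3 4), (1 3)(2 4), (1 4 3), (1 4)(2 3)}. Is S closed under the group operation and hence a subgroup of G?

Closure fails: (1 4 3) ∘ (1 2)(3 4) = (1 2 4) ∉ S. So S is not a subgroup.

No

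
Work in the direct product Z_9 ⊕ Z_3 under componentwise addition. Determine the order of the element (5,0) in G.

The order of (5,0) in Z_9 × Z_3 is lcm(ord(5) in Z_9, ord(0) in Z_3).
ord(5) = 9 and ord(0) = 1, so |⟨(5,0)⟩| = lcm(9, 1) = 9.

9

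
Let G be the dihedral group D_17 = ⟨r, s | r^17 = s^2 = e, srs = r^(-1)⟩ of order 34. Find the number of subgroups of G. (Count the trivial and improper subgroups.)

|G| = 34, so by Lagrange every subgroup order divides 34. Divisors: 1, 2, 17, 34.
Subgroups by order — order 1: 1; order 2: 17; order 17: 1; order 34: 1.
Total: 1 + 17 + 1 + 1 = 20.

20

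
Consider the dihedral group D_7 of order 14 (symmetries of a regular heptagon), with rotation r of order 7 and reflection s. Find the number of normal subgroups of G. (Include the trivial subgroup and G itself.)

3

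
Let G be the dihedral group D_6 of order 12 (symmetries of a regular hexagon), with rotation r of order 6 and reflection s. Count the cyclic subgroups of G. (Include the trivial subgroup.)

10

Each element a generates a cyclic subgroup ⟨a⟩; distinct elements may generate the same one (a cyclic group of order d has φ(d) generators).
Cyclic subgroups by order — order 1: 1; order 2: 7; order 3: 1; order 6: 1.
Total: 10.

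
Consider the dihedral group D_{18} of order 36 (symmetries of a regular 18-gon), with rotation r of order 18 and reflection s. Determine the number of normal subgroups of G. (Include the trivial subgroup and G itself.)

9

G has 45 subgroups. Checking conjugation-invariance by order — order 1: 1/1 normal; order 2: 1/19 normal; order 3: 1/1 normal; order 4: 0/9 normal; order 6: 1/7 normal; order 9: 1/1 normal; order 12: 0/3 normal; order 18: 3/3 normal; order 36: 1/1 normal.
Total normal subgroups: 9.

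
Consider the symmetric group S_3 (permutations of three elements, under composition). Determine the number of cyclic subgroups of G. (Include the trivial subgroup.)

5

Group the elements of G by the cyclic subgroup they generate; each cyclic subgroup of order d accounts for φ(d) elements.
Cyclic subgroups by order — order 1: 1; order 2: 3; order 3: 1.
Total: 5.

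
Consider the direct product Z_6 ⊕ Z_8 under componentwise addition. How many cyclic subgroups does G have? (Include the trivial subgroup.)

Group the elements of G by the cyclic subgroup they generate; each cyclic subgroup of order d accounts for φ(d) elements.
Cyclic subgroups by order — order 1: 1; order 2: 3; order 3: 1; order 4: 2; order 6: 3; order 8: 2; order 12: 2; order 24: 2.
Total: 16.

16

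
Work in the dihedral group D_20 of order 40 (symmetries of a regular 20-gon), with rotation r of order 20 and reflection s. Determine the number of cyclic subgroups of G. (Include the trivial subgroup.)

26

Group the elements of G by the cyclic subgroup they generate; each cyclic subgroup of order d accounts for φ(d) elements.
Cyclic subgroups by order — order 1: 1; order 2: 21; order 4: 1; order 5: 1; order 10: 1; order 20: 1.
Total: 26.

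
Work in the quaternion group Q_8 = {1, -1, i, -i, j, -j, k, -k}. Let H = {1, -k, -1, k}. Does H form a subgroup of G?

Yes

|H| = 4 divides |G| = 8, consistent with Lagrange.
H contains the identity, every element's inverse is in H, and H is closed under ·: it is a subgroup.
In fact H = ⟨-k⟩.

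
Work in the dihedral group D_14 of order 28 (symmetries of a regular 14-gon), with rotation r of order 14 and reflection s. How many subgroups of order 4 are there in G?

7

|G| = 28 and 4 | 28, so subgroups of order 4 are possible by Lagrange.
The subgroups of order 4 are: {e, r^7, r^3s, r^10s}; {e, r^7, r^4s, r^11s}; {e, r^7, r^5s, r^12s}; {e, r^7, r^6s, r^13s}; … (7 in all).
So G has 7 subgroups of order 4.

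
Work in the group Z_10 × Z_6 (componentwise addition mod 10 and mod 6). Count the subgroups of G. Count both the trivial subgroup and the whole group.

|G| = 60, so by Lagrange every subgroup order divides 60. Divisors: 1, 2, 3, 4, 5, 6, 10, 12, 15, 20, 30, 60.
Subgroups by order — order 1: 1; order 2: 3; order 3: 1; order 4: 1; order 5: 1; order 6: 3; order 10: 3; order 12: 1; order 15: 1; order 20: 1; order 30: 3; order 60: 1.
Total: 1 + 3 + 1 + 1 + 1 + 3 + 3 + 1 + 1 + 1 + 3 + 1 = 20.

20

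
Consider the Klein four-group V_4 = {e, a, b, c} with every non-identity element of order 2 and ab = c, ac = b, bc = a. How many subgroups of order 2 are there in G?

|G| = 4 and 2 | 4, so subgroups of order 2 are possible by Lagrange.
The subgroups of order 2 are: {e, a}; {e, b}; {e, c}.
So G has 3 subgroups of order 2.

3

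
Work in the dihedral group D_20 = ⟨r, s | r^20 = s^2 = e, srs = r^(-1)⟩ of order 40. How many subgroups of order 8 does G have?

5

|G| = 40 and 8 | 40, so subgroups of order 8 are possible by Lagrange.
The subgroups of order 8 are: {e, r^5, r^10, r^15, s, r^5s, r^10s, r^15s}; {e, r^5, r^10, r^15, rs, r^6s, r^11s, r^16s}; {e, r^5, r^10, r^15, r^2s, r^7s, r^12s, r^17s}; {e, r^5, r^10, r^15, r^3s, r^8s, r^13s, r^18s}; … (5 in all).
So G has 5 subgroups of order 8.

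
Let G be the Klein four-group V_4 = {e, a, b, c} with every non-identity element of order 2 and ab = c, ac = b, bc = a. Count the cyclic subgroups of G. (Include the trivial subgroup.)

4

A cyclic subgroup of order d is generated by each of its φ(d) elements of order d, so the cyclic subgroups of order d number (#elements of order d)/φ(d).
Cyclic subgroups by order — order 1: 1; order 2: 3.
Total: 4.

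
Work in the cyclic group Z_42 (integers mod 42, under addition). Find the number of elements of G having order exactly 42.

In a cyclic group of order 42, the number of elements of order d (for d | 42) is φ(d).
φ(42) = 12.

12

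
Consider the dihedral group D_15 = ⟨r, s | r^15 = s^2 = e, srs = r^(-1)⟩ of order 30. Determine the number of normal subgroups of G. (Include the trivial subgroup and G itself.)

5

G has 28 subgroups. Checking conjugation-invariance by order — order 1: 1/1 normal; order 2: 0/15 normal; order 3: 1/1 normal; order 5: 1/1 normal; order 6: 0/5 normal; order 10: 0/3 normal; order 15: 1/1 normal; order 30: 1/1 normal.
Total normal subgroups: 5.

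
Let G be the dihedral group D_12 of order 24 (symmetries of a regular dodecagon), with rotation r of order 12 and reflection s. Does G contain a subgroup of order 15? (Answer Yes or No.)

No

15 does not divide |G| = 24, so by Lagrange no subgroup of order 15 exists.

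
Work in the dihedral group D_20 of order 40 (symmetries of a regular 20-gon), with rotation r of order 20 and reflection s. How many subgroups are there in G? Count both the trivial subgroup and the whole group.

48

|G| = 40, so by Lagrange every subgroup order divides 40. Divisors: 1, 2, 4, 5, 8, 10, 20, 40.
Subgroups by order — order 1: 1; order 2: 21; order 4: 11; order 5: 1; order 8: 5; order 10: 5; order 20: 3; order 40: 1.
Total: 1 + 21 + 11 + 1 + 5 + 5 + 3 + 1 = 48.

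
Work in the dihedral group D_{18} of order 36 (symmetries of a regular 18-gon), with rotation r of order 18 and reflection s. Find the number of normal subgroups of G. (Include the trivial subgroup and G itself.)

9

G has 45 subgroups. Checking conjugation-invariance by order — order 1: 1/1 normal; order 2: 1/19 normal; order 3: 1/1 normal; order 4: 0/9 normal; order 6: 1/7 normal; order 9: 1/1 normal; order 12: 0/3 normal; order 18: 3/3 normal; order 36: 1/1 normal.
Total normal subgroups: 9.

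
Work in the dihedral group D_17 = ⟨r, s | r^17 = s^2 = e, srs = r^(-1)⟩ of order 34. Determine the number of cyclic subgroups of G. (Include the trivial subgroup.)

19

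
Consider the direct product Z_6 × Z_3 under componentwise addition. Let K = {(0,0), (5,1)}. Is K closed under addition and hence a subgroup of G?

No

(5,1) ∈ K but its inverse (1,2) ∉ K, so K is not a subgroup.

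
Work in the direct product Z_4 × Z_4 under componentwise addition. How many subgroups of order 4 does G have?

|G| = 16 and 4 | 16, so subgroups of order 4 are possible by Lagrange.
The subgroups of order 4 are: {(0,0), (0,1), (0,2), (0,3)}; {(0,0), (0,2), (2,0), (2,2)}; {(0,0), (0,2), (2,1), (2,3)}; {(0,0), (1,0), (2,0), (3,0)}; … (7 in all).
So G has 7 subgroups of order 4.

7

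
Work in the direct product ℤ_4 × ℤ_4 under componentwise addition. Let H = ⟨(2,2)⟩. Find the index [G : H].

8

|⟨(2,2)⟩| = 2 and |G| = 16.
By Lagrange, [G : H] = |G|/|H| = 16/2 = 8.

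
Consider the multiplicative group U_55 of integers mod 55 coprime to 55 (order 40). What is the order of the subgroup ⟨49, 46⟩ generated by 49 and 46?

|⟨49⟩| = 10 and |⟨46⟩| = 10, so |H| is a multiple of lcm(10, 10) = 10 and divides |G| = 40.
Closing under the operation: H = {1, 4, 6, 9, 14, 16, 19, 21, 24, 26, 29, 31, 34, 36, 39, 41, 46, 49, 51, 54}, so |H| = 20.

20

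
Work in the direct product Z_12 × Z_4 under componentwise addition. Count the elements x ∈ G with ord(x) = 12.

An element (a,b) has order lcm(ord(a), ord(b)); count pairs with lcm equal to 12.
Enumerating gives 24 such elements.

24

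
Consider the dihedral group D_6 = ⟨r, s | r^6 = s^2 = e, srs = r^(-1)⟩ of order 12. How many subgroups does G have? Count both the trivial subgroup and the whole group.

|G| = 12, so by Lagrange every subgroup order divides 12. Divisors: 1, 2, 3, 4, 6, 12.
Subgroups by order — order 1: 1; order 2: 7; order 3: 1; order 4: 3; order 6: 3; order 12: 1.
Total: 1 + 7 + 1 + 3 + 3 + 1 = 16.

16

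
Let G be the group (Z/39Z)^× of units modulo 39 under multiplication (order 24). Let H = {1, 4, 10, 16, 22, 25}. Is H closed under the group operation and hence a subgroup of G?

Yes

|H| = 6 divides |G| = 24, consistent with Lagrange.
H contains the identity, every element's inverse is in H, and H is closed under ·: it is a subgroup.
In fact H = ⟨4⟩.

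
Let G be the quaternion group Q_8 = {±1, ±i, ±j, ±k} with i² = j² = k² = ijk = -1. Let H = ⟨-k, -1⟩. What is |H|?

4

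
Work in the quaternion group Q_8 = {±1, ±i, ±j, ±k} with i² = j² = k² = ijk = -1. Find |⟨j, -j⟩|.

|⟨j⟩| = 4 and |⟨-j⟩| = 4, so |H| is a multiple of lcm(4, 4) = 4 and divides |G| = 8.
Closing under the operation: H = {1, -1, j, -j}, so |H| = 4.

4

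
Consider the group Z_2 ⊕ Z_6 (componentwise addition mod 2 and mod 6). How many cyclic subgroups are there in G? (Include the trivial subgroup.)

Each element a generates a cyclic subgroup ⟨a⟩; distinct elements may generate the same one (a cyclic group of order d has φ(d) generators).
Cyclic subgroups by order — order 1: 1; order 2: 3; order 3: 1; order 6: 3.
Total: 8.

8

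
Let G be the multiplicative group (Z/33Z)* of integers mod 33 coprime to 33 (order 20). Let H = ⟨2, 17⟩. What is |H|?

10

|⟨2⟩| = 10 and |⟨17⟩| = 10, so |H| is a multiple of lcm(10, 10) = 10 and divides |G| = 20.
Closing under the operation: H = {1, 2, 4, 8, 16, 17, 25, 29, 31, 32}, so |H| = 10.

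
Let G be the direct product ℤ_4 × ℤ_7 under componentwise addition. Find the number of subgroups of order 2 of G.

1

|G| = 28 and 2 | 28, so subgroups of order 2 are possible by Lagrange.
The subgroups of order 2 are: {(0,0), (2,0)}.
So G has 1 subgroup of order 2.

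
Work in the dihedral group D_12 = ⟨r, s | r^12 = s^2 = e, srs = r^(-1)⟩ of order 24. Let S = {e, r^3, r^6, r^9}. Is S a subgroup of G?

|S| = 4 divides |G| = 24, consistent with Lagrange.
S contains the identity, every element's inverse is in S, and S is closed under ·: it is a subgroup.
In fact S = ⟨r^9⟩.

Yes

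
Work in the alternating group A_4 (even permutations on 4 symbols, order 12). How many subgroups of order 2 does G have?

|G| = 12 and 2 | 12, so subgroups of order 2 are possible by Lagrange.
The subgroups of order 2 are: {e, (1 2)(3 4)}; {e, (1 3)(2 4)}; {e, (1 4)(2 3)}.
So G has 3 subgroups of order 2.

3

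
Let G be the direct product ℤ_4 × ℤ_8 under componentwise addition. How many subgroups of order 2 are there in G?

|G| = 32 and 2 | 32, so subgroups of order 2 are possible by Lagrange.
The subgroups of order 2 are: {(0,0), (0,4)}; {(0,0), (2,0)}; {(0,0), (2,4)}.
So G has 3 subgroups of order 2.

3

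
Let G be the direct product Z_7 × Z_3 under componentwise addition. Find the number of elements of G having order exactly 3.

An element (a,b) has order lcm(ord(a), ord(b)); count pairs with lcm equal to 3.
Enumerating gives 2 such elements.

2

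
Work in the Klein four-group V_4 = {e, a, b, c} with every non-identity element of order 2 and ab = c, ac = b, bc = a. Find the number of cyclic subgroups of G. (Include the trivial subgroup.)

4

A cyclic subgroup of order d is generated by each of its φ(d) elements of order d, so the cyclic subgroups of order d number (#elements of order d)/φ(d).
Cyclic subgroups by order — order 1: 1; order 2: 3.
Total: 4.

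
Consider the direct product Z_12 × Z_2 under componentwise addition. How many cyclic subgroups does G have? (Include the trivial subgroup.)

A cyclic subgroup of order d is generated by each of its φ(d) elements of order d, so the cyclic subgroups of order d number (#elements of order d)/φ(d).
Cyclic subgroups by order — order 1: 1; order 2: 3; order 3: 1; order 4: 2; order 6: 3; order 12: 2.
Total: 12.

12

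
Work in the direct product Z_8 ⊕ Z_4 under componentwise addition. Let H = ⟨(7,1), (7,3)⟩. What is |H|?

|⟨(7,1)⟩| = 8 and |⟨(7,3)⟩| = 8, so |H| is a multiple of lcm(8, 8) = 8 and divides |G| = 32.
Closing under the operation: H = {(0,0), (0,2), (1,1), (1,3), (2,0), (2,2), (3,1), (3,3), (4,0), (4,2), (5,1), (5,3), (6,0), (6,2), (7,1), (7,3)}, so |H| = 16.

16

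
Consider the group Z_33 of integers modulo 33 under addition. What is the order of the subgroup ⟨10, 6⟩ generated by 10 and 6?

|⟨10⟩| = 33 and |⟨6⟩| = 11, so |H| is a multiple of lcm(33, 11) = 33 and divides |G| = 33.
Closing {10, 6} under the group operation gives all of G, so |H| = 33.

33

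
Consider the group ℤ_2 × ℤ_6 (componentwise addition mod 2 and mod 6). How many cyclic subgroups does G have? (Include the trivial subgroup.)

8

A cyclic subgroup of order d is generated by each of its φ(d) elements of order d, so the cyclic subgroups of order d number (#elements of order d)/φ(d).
Cyclic subgroups by order — order 1: 1; order 2: 3; order 3: 1; order 6: 3.
Total: 8.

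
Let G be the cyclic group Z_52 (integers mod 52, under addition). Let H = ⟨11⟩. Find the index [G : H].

|⟨11⟩| = 52 and |G| = 52.
By Lagrange, [G : H] = |G|/|H| = 52/52 = 1.

1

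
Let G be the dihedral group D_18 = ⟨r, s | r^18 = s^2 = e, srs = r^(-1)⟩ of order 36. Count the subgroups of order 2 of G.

19

|G| = 36 and 2 | 36, so subgroups of order 2 are possible by Lagrange.
The subgroups of order 2 are: {e, r^10s}; {e, r^11s}; {e, r^12s}; {e, r^13s}; … (19 in all).
So G has 19 subgroups of order 2.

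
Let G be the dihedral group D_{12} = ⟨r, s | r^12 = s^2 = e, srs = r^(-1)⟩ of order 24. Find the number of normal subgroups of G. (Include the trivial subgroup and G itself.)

9

G has 34 subgroups. Checking conjugation-invariance by order — order 1: 1/1 normal; order 2: 1/13 normal; order 3: 1/1 normal; order 4: 1/7 normal; order 6: 1/5 normal; order 8: 0/3 normal; order 12: 3/3 normal; order 24: 1/1 normal.
Total normal subgroups: 9.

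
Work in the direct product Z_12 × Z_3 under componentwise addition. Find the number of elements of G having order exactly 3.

8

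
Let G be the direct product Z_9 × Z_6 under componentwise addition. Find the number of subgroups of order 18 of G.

4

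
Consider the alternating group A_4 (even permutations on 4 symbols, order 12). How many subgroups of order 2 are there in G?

|G| = 12 and 2 | 12, so subgroups of order 2 are possible by Lagrange.
The subgroups of order 2 are: {e, (1 2)(3 4)}; {e, (1 3)(2 4)}; {e, (1 4)(2 3)}.
So G has 3 subgroups of order 2.

3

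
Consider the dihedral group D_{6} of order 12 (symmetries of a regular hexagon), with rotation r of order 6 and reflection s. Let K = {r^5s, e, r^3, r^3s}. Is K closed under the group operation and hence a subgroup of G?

Closure fails: r^3s · r^5s = r^4 ∉ K. So K is not a subgroup.

No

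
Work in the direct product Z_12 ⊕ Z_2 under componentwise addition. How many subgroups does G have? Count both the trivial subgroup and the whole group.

16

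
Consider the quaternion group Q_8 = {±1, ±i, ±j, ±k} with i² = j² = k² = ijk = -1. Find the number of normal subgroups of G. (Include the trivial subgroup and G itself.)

6

G has 6 subgroups. Checking conjugation-invariance by order — order 1: 1/1 normal; order 2: 1/1 normal; order 4: 3/3 normal; order 8: 1/1 normal.
Total normal subgroups: 6.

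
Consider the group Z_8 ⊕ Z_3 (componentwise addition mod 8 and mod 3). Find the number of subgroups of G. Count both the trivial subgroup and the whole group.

|G| = 24, so by Lagrange every subgroup order divides 24. Divisors: 1, 2, 3, 4, 6, 8, 12, 24.
Subgroups by order — order 1: 1; order 2: 1; order 3: 1; order 4: 1; order 6: 1; order 8: 1; order 12: 1; order 24: 1.
Total: 1 + 1 + 1 + 1 + 1 + 1 + 1 + 1 = 8.

8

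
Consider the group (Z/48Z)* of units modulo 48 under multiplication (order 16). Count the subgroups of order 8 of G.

|G| = 16 and 8 | 16, so subgroups of order 8 are possible by Lagrange.
The subgroups of order 8 are: {1, 11, 13, 23, 25, 35, 37, 47}; {1, 11, 17, 19, 25, 35, 41, 43}; {1, 5, 7, 11, 25, 29, 31, 35}; {1, 5, 13, 17, 25, 29, 37, 41}; … (7 in all).
So G has 7 subgroups of order 8.

7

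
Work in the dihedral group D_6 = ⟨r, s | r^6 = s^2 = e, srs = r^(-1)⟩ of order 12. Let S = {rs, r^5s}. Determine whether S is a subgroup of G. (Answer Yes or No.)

The identity e ∉ S, so S is not a subgroup.

No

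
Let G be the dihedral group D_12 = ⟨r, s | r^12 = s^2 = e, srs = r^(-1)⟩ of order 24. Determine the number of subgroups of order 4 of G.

|G| = 24 and 4 | 24, so subgroups of order 4 are possible by Lagrange.
The subgroups of order 4 are: {e, r^6, r^4s, r^10s}; {e, r^6, r^5s, r^11s}; {e, r^6, r^2s, r^8s}; {e, r^3, r^6, r^9}; … (7 in all).
So G has 7 subgroups of order 4.

7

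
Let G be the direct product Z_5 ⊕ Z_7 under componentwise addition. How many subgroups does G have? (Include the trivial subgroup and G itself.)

4

|G| = 35, so by Lagrange every subgroup order divides 35. Divisors: 1, 5, 7, 35.
Subgroups by order — order 1: 1; order 5: 1; order 7: 1; order 35: 1.
Total: 1 + 1 + 1 + 1 = 4.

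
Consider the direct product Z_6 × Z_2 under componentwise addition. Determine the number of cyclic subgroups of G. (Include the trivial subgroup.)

A cyclic subgroup of order d is generated by each of its φ(d) elements of order d, so the cyclic subgroups of order d number (#elements of order d)/φ(d).
Cyclic subgroups by order — order 1: 1; order 2: 3; order 3: 1; order 6: 3.
Total: 8.

8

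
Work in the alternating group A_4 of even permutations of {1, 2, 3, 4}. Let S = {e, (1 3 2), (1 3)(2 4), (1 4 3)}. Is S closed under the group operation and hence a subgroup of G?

No

(1 3 2) ∈ S but its inverse (1 2 3) ∉ S, so S is not a subgroup.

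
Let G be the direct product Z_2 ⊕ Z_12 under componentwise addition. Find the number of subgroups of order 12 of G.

|G| = 24 and 12 | 24, so subgroups of order 12 are possible by Lagrange.
The subgroups of order 12 are: {(0,0), (0,1), (0,2), (0,3), (0,4), (0,5), (0,6), (0,7), (0,8), (0,9), (0,10), (0,11)}; {(0,0), (0,2), (0,4), (0,6), (0,8), (0,10), (1,0), (1,2), (1,4), (1,6), (1,8), (1,10)}; {(0,0), (0,2), (0,4), (0,6), (0,8), (0,10), (1,1), (1,3), (1,5), (1,7), (1,9), (1,11)}.
So G has 3 subgroups of order 12.

3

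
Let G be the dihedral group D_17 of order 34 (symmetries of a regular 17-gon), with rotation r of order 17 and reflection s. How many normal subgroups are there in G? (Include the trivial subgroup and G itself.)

3

G has 20 subgroups. Checking conjugation-invariance by order — order 1: 1/1 normal; order 2: 0/17 normal; order 17: 1/1 normal; order 34: 1/1 normal.
Total normal subgroups: 3.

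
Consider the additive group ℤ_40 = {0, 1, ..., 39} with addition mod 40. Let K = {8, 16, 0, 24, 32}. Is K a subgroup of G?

|K| = 5 divides |G| = 40, consistent with Lagrange.
K contains the identity, every element's inverse is in K, and K is closed under +: it is a subgroup.
In fact K = ⟨16⟩.

Yes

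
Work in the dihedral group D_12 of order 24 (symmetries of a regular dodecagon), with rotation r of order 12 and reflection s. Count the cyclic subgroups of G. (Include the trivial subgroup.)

18

A cyclic subgroup of order d is generated by each of its φ(d) elements of order d, so the cyclic subgroups of order d number (#elements of order d)/φ(d).
Cyclic subgroups by order — order 1: 1; order 2: 13; order 3: 1; order 4: 1; order 6: 1; order 12: 1.
Total: 18.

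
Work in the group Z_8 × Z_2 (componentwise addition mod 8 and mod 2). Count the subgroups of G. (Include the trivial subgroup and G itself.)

|G| = 16, so by Lagrange every subgroup order divides 16. Divisors: 1, 2, 4, 8, 16.
Subgroups by order — order 1: 1; order 2: 3; order 4: 3; order 8: 3; order 16: 1.
Total: 1 + 3 + 3 + 3 + 1 = 11.

11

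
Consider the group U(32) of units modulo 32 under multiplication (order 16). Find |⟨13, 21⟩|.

8

|⟨13⟩| = 8 and |⟨21⟩| = 8, so |H| is a multiple of lcm(8, 8) = 8 and divides |G| = 16.
Closing under the operation: H = {1, 5, 9, 13, 17, 21, 25, 29}, so |H| = 8.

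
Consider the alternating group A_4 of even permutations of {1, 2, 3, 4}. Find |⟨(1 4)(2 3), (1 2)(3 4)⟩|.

|⟨(1 4)(2 3)⟩| = 2 and |⟨(1 2)(3 4)⟩| = 2, so |H| is a multiple of lcm(2, 2) = 2 and divides |G| = 12.
Closing under the operation: H = {e, (1 2)(3 4), (1 3)(2 4), (1 4)(2 3)}, so |H| = 4.

4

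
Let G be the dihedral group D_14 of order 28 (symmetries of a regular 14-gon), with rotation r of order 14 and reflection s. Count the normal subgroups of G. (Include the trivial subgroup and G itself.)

7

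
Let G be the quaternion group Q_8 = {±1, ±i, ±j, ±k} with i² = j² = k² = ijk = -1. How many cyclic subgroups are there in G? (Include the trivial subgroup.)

5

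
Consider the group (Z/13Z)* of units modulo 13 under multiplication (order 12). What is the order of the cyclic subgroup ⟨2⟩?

Compute successive powers of 2 mod 13: 2, 4, 8, 3, 6, 12, 11, 9, …; 2^12 ≡ 1 (mod 13).
So |⟨2⟩| = 12.

12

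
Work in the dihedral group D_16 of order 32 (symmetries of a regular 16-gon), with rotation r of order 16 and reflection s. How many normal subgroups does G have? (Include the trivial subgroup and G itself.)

8

G has 36 subgroups. Checking conjugation-invariance by order — order 1: 1/1 normal; order 2: 1/17 normal; order 4: 1/9 normal; order 8: 1/5 normal; order 16: 3/3 normal; order 32: 1/1 normal.
Total normal subgroups: 8.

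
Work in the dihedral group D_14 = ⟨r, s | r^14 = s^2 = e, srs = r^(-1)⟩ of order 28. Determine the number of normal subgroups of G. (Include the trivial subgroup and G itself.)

7

G has 28 subgroups. Checking conjugation-invariance by order — order 1: 1/1 normal; order 2: 1/15 normal; order 4: 0/7 normal; order 7: 1/1 normal; order 14: 3/3 normal; order 28: 1/1 normal.
Total normal subgroups: 7.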